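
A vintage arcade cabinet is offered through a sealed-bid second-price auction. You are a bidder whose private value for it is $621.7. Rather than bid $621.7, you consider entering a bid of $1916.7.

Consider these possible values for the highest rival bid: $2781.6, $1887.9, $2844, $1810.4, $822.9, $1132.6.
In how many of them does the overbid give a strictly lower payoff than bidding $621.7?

4

The deviation hurts exactly when the highest competing bid lies strictly between $621.7 and $1916.7 — overbidding then wins at a price above your value.
$2781.6: above both → same outcome either way.
$1887.9: inside the interval → strictly worse (loss $1266.2).
$2844: above both → same outcome either way.
$1810.4: inside the interval → strictly worse (loss $1188.7).
$822.9: inside the interval → strictly worse (loss $201.2).
$1132.6: inside the interval → strictly worse (loss $510.9).
Count: 4.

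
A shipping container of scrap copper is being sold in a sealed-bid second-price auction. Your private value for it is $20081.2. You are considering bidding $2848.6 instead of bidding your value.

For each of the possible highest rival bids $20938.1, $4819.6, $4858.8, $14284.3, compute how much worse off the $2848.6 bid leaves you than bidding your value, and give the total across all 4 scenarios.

The deviation costs you only when the competing bid falls strictly between $2848.6 and $20081.2; elsewhere both bids give the same outcome.
$20938.1: outcomes coincide → loss $0.
$4819.6: truthful payoff $15261.6, deviation payoff $0 → loss $15261.6.
$4858.8: truthful payoff $15222.4, deviation payoff $0 → loss $15222.4.
$14284.3: truthful payoff $5796.9, deviation payoff $0 → loss $5796.9.
Total loss = $15261.6 + $15222.4 + $5796.9 = $36280.9.

$36280.9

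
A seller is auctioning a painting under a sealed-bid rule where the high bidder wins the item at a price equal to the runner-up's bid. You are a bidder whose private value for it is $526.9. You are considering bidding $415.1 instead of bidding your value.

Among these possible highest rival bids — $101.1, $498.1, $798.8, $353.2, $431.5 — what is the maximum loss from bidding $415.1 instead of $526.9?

$101.1: same outcome either way → loss $0.
$498.1: truthful gives $28.8, deviation gives $0 → loss $28.8.
$798.8: same outcome either way → loss $0.
$353.2: same outcome either way → loss $0.
$431.5: truthful gives $95.4, deviation gives $0 → loss $95.4.
Maximum loss: $95.4.

$95.4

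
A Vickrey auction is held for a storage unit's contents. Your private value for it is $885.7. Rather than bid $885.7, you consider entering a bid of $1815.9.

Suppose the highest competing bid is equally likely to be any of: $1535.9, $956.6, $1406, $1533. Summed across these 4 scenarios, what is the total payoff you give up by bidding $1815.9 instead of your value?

The deviation costs you only when the competing bid falls strictly between $885.7 and $1815.9; elsewhere both bids give the same outcome.
$1535.9: truthful payoff $0, deviation payoff −$650.2 → loss $650.2.
$956.6: truthful payoff $0, deviation payoff −$70.9 → loss $70.9.
$1406: truthful payoff $0, deviation payoff −$520.3 → loss $520.3.
$1533: truthful payoff $0, deviation payoff −$647.3 → loss $647.3.
Total loss = $650.2 + $70.9 + $520.3 + $647.3 = $1888.7.
Truthful bidding weakly dominates here: raising your bid can only win items priced above your value, and lowering it can only forfeit items priced below.

$1888.7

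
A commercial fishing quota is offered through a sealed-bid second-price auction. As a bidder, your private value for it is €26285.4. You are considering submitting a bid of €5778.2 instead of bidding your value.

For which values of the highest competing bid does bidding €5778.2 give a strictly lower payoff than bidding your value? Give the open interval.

(€5778.2, €26285.4)

If the competing bid is below €5778.2, both bids win at the same price — no difference.
If it is above €26285.4, both bids lose — no difference.
If it lies strictly between €5778.2 and €26285.4, bidding your value wins at a price below your value (positive payoff) while bidding €5778.2 loses (payoff 0).
So the deviation strictly hurts on the open interval (€5778.2, €26285.4).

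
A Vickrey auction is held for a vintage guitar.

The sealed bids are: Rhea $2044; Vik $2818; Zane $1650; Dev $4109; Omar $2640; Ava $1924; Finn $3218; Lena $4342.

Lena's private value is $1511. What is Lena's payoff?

−$2598

Highest bid: Lena at $4342, so Lena wins.
Second-highest bid: Dev at $4109 — that is the price the winner pays.
Lena's payoff = value − price = $1511 − $4109 = −$2598.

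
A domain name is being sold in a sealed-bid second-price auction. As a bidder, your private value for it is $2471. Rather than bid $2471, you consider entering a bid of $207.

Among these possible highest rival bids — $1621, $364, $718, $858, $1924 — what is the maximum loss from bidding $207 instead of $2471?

$2107

$1621: truthful gives $850, deviation gives $0 → loss $850.
$364: truthful gives $2107, deviation gives $0 → loss $2107.
$718: truthful gives $1753, deviation gives $0 → loss $1753.
$858: truthful gives $1613, deviation gives $0 → loss $1613.
$1924: truthful gives $547, deviation gives $0 → loss $547.
Maximum loss: $2107.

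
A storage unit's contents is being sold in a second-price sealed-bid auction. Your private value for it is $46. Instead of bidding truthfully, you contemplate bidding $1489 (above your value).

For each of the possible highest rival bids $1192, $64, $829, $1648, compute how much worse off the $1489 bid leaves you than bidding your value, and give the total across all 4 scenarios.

The deviation costs you only when the competing bid falls strictly between $46 and $1489; elsewhere both bids give the same outcome.
$1192: truthful payoff $0, deviation payoff −$1146 → loss $1146.
$64: truthful payoff $0, deviation payoff −$18 → loss $18.
$829: truthful payoff $0, deviation payoff −$783 → loss $783.
$1648: outcomes coincide → loss $0.
Total loss = $1146 + $18 + $783 = $1947.
Because the price is fixed by the runner-up's bid, deviating from your value can only change a good outcome into a bad one — never the reverse.

$1947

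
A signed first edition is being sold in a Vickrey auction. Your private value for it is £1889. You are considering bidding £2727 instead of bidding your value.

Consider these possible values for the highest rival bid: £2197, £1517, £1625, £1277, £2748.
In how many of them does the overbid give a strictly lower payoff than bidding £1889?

1

The deviation hurts exactly when the highest competing bid lies strictly between £1889 and £2727 — overbidding then wins at a price above your value.
£2197: inside the interval → strictly worse (loss £308).
£1517: below both → same outcome either way.
£1625: below both → same outcome either way.
£1277: below both → same outcome either way.
£2748: above both → same outcome either way.
Count: 1.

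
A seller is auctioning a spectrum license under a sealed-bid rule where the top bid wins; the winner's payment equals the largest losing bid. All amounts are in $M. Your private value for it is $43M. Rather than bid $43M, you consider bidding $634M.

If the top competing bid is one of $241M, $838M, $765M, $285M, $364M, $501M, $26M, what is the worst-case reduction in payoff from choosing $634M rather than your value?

$458M

$241M: truthful gives $0M, deviation gives −$198M → loss $198M.
$838M: same outcome either way → loss $0M.
$765M: same outcome either way → loss $0M.
$285M: truthful gives $0M, deviation gives −$242M → loss $242M.
$364M: truthful gives $0M, deviation gives −$321M → loss $321M.
$501M: truthful gives $0M, deviation gives −$458M → loss $458M.
$26M: same outcome either way → loss $0M.
Maximum loss: $458M.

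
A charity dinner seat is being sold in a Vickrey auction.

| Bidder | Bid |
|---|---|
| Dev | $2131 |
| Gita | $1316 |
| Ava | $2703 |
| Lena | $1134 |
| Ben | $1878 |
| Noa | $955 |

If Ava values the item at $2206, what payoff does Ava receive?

$75

Highest bid: Ava at $2703, so Ava wins.
Second-highest bid: Dev at $2131 — that is the price the winner pays.
Ava's payoff = value − price = $2206 − $2131 = $75.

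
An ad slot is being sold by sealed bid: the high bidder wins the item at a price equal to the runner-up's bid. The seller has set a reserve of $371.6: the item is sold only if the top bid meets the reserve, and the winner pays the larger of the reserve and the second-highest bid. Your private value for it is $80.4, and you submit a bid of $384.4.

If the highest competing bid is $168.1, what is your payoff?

−$291.2

Your bid $384.4 is the highest and exceeds the reserve.
Price = max(second-highest bid, reserve) = max($168.1, $371.6) = $371.6.
Payoff = $80.4 − $371.6 = −$291.2.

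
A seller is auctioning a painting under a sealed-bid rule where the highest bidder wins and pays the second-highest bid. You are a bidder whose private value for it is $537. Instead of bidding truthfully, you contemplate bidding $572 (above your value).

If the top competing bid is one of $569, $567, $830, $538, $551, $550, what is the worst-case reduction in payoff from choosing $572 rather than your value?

$569: truthful gives $0, deviation gives −$32 → loss $32.
$567: truthful gives $0, deviation gives −$30 → loss $30.
$830: same outcome either way → loss $0.
$538: truthful gives $0, deviation gives −$1 → loss $1.
$551: truthful gives $0, deviation gives −$14 → loss $14.
$550: truthful gives $0, deviation gives −$13 → loss $13.
Maximum loss: $32.

$32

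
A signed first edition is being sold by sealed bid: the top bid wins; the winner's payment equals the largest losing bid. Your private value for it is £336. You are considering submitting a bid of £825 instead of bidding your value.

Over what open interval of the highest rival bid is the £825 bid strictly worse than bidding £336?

If the competing bid is below £336, both bids win at the same price — no difference.
If it is above £825, both bids lose — no difference.
If it lies strictly between £336 and £825, bidding your value loses (payoff 0) while bidding £825 wins at a price above your value (payoff negative).
So the deviation strictly hurts on the open interval (£336, £825).
In a second-price auction your bid sets only whether you win, not what you pay, so bidding your true value is weakly dominant.

(£336, £825)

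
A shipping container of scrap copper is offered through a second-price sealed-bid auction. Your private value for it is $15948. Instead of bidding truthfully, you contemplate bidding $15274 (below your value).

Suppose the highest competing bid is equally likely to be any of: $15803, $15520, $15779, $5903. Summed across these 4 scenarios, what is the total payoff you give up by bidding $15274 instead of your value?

$742

The deviation costs you only when the competing bid falls strictly between $15274 and $15948; elsewhere both bids give the same outcome.
$15803: truthful payoff $145, deviation payoff $0 → loss $145.
$15520: truthful payoff $428, deviation payoff $0 → loss $428.
$15779: truthful payoff $169, deviation payoff $0 → loss $169.
$5903: outcomes coincide → loss $0.
Total loss = $145 + $428 + $169 = $742.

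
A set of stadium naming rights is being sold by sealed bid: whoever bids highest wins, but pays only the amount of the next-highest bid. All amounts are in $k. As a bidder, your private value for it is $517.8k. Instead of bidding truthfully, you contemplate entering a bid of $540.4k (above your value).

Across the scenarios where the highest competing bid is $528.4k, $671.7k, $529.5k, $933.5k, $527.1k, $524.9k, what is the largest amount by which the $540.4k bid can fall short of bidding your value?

$528.4k: truthful gives $0k, deviation gives −$10.6k → loss $10.6k.
$671.7k: same outcome either way → loss $0k.
$529.5k: truthful gives $0k, deviation gives −$11.7k → loss $11.7k.
$933.5k: same outcome either way → loss $0k.
$527.1k: truthful gives $0k, deviation gives −$9.3k → loss $9.3k.
$524.9k: truthful gives $0k, deviation gives −$7.1k → loss $7.1k.
Maximum loss: $11.7k.

$11.7k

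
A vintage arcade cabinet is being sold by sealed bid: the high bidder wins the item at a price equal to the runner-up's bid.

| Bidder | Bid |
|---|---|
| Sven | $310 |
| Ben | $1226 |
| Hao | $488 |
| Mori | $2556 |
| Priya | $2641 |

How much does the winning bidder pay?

$2556

Highest bid: Priya at $2641, so Priya wins.
Second-highest bid: Mori at $2556 — that is the price the winner pays.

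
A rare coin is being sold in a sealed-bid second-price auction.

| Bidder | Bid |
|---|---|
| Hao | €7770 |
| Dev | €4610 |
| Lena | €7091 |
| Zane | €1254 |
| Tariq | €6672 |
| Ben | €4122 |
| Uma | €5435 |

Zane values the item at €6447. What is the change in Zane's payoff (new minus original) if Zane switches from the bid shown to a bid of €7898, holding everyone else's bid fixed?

The highest bid among the other bidders is €7770; Zane's bid doesn't change that.
Original bid €1254: Zane is not highest (top rival bid is €7770); payoff €0.
Alternative bid €7898: Zane is highest, pays the top rival bid €7770; payoff €6447 − €7770 = −€1323.
Change in payoff = −€1323 − (€0) = −€1323.

−€1323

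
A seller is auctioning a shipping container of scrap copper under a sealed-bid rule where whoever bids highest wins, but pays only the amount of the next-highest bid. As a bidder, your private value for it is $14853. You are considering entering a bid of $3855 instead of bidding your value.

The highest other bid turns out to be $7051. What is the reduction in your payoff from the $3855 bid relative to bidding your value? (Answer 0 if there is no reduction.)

$7802

Bidding your value $14853: you win (since $14853 > $7051) and pay $7051. Payoff $7802.
Bidding $3855: you lose. Payoff $0.
The competing bid $7051 lies between your shaded bid and your value, so underbidding forfeits an item you could have won at a profitable price.
Loss from deviating = $7802 − ($0) = $7802.
Truthful bidding weakly dominates here: raising your bid can only win items priced above your value, and lowering it can only forfeit items priced below.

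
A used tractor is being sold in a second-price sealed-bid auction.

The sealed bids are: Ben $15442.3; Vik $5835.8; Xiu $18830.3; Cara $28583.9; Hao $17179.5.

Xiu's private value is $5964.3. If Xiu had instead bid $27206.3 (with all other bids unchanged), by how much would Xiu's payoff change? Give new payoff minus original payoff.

$0

The highest bid among the other bidders is $28583.9; Xiu's bid doesn't change that.
Original bid $18830.3: Xiu is not highest (top rival bid is $28583.9); payoff $0.
Alternative bid $27206.3: Xiu is not highest (top rival bid is $28583.9); payoff $0.
Change in payoff = $0 − ($0) = $0.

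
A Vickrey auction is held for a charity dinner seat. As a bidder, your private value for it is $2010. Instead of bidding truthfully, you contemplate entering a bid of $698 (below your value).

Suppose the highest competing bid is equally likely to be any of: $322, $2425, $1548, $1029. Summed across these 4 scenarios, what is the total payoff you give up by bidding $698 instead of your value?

$1443

The deviation costs you only when the competing bid falls strictly between $698 and $2010; elsewhere both bids give the same outcome.
$322: outcomes coincide → loss $0.
$2425: outcomes coincide → loss $0.
$1548: truthful payoff $462, deviation payoff $0 → loss $462.
$1029: truthful payoff $981, deviation payoff $0 → loss $981.
Total loss = $462 + $981 = $1443.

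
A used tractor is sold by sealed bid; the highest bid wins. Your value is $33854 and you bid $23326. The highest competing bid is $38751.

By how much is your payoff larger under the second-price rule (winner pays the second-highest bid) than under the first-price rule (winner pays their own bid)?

$0

Your bid $23326 is below $38751, so you lose under either rule.
Payoff is $0 in both cases; difference = $0.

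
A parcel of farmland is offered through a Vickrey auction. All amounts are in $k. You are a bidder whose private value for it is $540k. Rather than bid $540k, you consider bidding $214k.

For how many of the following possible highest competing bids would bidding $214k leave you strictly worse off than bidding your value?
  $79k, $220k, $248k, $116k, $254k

The deviation hurts exactly when the highest competing bid lies strictly between $214k and $540k — underbidding then forfeits a profitable win.
$79k: below both → same outcome either way.
$220k: inside the interval → strictly worse (loss $320k).
$248k: inside the interval → strictly worse (loss $292k).
$116k: below both → same outcome either way.
$254k: inside the interval → strictly worse (loss $286k).
Count: 3.

3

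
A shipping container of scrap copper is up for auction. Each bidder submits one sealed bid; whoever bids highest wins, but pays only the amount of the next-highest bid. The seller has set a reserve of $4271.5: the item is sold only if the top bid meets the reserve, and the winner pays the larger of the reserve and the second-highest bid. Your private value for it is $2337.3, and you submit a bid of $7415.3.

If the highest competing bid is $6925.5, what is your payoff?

−$4588.2

Your bid $7415.3 is the highest and exceeds the reserve.
Price = max(second-highest bid, reserve) = max($6925.5, $4271.5) = $6925.5.
Payoff = $2337.3 − $6925.5 = −$4588.2.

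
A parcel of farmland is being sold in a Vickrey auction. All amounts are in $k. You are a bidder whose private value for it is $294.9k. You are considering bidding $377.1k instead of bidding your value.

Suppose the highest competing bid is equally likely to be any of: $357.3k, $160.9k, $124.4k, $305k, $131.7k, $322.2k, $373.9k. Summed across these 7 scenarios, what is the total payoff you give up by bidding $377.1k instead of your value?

$178.8k

The deviation costs you only when the competing bid falls strictly between $294.9k and $377.1k; elsewhere both bids give the same outcome.
$357.3k: truthful payoff $0k, deviation payoff −$62.4k → loss $62.4k.
$160.9k: outcomes coincide → loss $0k.
$124.4k: outcomes coincide → loss $0k.
$305k: truthful payoff $0k, deviation payoff −$10.1k → loss $10.1k.
$131.7k: outcomes coincide → loss $0k.
$322.2k: truthful payoff $0k, deviation payoff −$27.3k → loss $27.3k.
$373.9k: truthful payoff $0k, deviation payoff −$79k → loss $79k.
Total loss = $62.4k + $10.1k + $27.3k + $79k = $178.8k.
In a second-price auction your bid sets only whether you win, not what you pay, so bidding your true value is weakly dominant.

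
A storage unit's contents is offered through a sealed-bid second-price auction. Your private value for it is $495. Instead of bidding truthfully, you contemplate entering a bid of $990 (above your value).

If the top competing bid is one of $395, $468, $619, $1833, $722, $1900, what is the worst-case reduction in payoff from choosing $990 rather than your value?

$227

$395: same outcome either way → loss $0.
$468: same outcome either way → loss $0.
$619: truthful gives $0, deviation gives −$124 → loss $124.
$1833: same outcome either way → loss $0.
$722: truthful gives $0, deviation gives −$227 → loss $227.
$1900: same outcome either way → loss $0.
Maximum loss: $227.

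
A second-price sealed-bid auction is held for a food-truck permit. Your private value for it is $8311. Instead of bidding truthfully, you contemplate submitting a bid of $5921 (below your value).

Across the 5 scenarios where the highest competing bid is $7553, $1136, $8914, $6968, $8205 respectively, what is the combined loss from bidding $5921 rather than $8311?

The deviation costs you only when the competing bid falls strictly between $5921 and $8311; elsewhere both bids give the same outcome.
$7553: truthful payoff $758, deviation payoff $0 → loss $758.
$1136: outcomes coincide → loss $0.
$8914: outcomes coincide → loss $0.
$6968: truthful payoff $1343, deviation payoff $0 → loss $1343.
$8205: truthful payoff $106, deviation payoff $0 → loss $106.
Total loss = $758 + $1343 + $106 = $2207.
In a second-price auction your bid sets only whether you win, not what you pay, so bidding your true value is weakly dominant.

$2207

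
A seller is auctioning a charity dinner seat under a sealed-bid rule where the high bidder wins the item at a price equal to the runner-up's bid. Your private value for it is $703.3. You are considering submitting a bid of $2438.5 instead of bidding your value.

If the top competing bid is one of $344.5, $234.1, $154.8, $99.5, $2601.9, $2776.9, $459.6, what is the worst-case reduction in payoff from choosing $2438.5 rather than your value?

$344.5: same outcome either way → loss $0.
$234.1: same outcome either way → loss $0.
$154.8: same outcome either way → loss $0.
$99.5: same outcome either way → loss $0.
$2601.9: same outcome either way → loss $0.
$2776.9: same outcome either way → loss $0.
$459.6: same outcome either way → loss $0.
Maximum loss: $0.

$0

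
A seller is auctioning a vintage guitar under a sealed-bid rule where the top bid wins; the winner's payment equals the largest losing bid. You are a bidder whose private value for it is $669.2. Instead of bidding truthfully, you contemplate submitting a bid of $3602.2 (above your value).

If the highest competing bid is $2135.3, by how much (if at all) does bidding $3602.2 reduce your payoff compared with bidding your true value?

Bidding your value $669.2: you lose (since $669.2 < $2135.3). Payoff $0.
Bidding $3602.2: you win and pay $2135.3. Payoff $669.2 − $2135.3 = −$1466.1.
The competing bid $2135.3 lies between your value and your inflated bid, so overbidding wins an item priced above your value.
Loss from deviating = $0 − (−$1466.1) = $1466.1.

$1466.1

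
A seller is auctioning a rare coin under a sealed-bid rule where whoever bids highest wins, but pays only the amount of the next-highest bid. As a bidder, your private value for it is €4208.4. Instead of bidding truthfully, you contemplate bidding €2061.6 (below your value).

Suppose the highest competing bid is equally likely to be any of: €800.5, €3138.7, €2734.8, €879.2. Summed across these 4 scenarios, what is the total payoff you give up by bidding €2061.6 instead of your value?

The deviation costs you only when the competing bid falls strictly between €2061.6 and €4208.4; elsewhere both bids give the same outcome.
€800.5: outcomes coincide → loss €0.
€3138.7: truthful payoff €1069.7, deviation payoff €0 → loss €1069.7.
€2734.8: truthful payoff €1473.6, deviation payoff €0 → loss €1473.6.
€879.2: outcomes coincide → loss €0.
Total loss = €1069.7 + €1473.6 = €2543.3.
Truthful bidding weakly dominates here: raising your bid can only win items priced above your value, and lowering it can only forfeit items priced below.

€2543.3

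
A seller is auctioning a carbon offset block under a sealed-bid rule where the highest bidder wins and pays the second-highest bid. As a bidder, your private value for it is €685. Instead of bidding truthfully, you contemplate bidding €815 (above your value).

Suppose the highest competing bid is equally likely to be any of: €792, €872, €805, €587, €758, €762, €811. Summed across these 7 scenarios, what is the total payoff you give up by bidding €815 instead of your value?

€503

The deviation costs you only when the competing bid falls strictly between €685 and €815; elsewhere both bids give the same outcome.
€792: truthful payoff €0, deviation payoff −€107 → loss €107.
€872: outcomes coincide → loss €0.
€805: truthful payoff €0, deviation payoff −€120 → loss €120.
€587: outcomes coincide → loss €0.
€758: truthful payoff €0, deviation payoff −€73 → loss €73.
€762: truthful payoff €0, deviation payoff −€77 → loss €77.
€811: truthful payoff €0, deviation payoff −€126 → loss €126.
Total loss = €107 + €120 + €73 + €77 + €126 = €503.
Truthful bidding weakly dominates here: raising your bid can only win items priced above your value, and lowering it can only forfeit items priced below.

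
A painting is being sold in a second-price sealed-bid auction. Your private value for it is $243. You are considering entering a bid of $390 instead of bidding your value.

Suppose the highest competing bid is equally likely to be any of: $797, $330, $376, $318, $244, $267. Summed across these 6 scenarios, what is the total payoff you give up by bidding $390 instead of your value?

$320

The deviation costs you only when the competing bid falls strictly between $243 and $390; elsewhere both bids give the same outcome.
$797: outcomes coincide → loss $0.
$330: truthful payoff $0, deviation payoff −$87 → loss $87.
$376: truthful payoff $0, deviation payoff −$133 → loss $133.
$318: truthful payoff $0, deviation payoff −$75 → loss $75.
$244: truthful payoff $0, deviation payoff −$1 → loss $1.
$267: truthful payoff $0, deviation payoff −$24 → loss $24.
Total loss = $87 + $133 + $75 + $1 + $24 = $320.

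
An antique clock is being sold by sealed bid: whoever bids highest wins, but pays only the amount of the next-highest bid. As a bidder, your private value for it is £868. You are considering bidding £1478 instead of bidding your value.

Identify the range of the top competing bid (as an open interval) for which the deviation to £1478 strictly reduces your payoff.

(£868, £1478)

If the competing bid is below £868, both bids win at the same price — no difference.
If it is above £1478, both bids lose — no difference.
If it lies strictly between £868 and £1478, bidding your value loses (payoff 0) while bidding £1478 wins at a price above your value (payoff negative).
So the deviation strictly hurts on the open interval (£868, £1478).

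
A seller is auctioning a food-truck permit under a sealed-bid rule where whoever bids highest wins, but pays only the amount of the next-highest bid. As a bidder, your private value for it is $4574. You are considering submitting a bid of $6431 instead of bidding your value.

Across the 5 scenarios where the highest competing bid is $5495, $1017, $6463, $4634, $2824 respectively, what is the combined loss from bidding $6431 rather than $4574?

$981

The deviation costs you only when the competing bid falls strictly between $4574 and $6431; elsewhere both bids give the same outcome.
$5495: truthful payoff $0, deviation payoff −$921 → loss $921.
$1017: outcomes coincide → loss $0.
$6463: outcomes coincide → loss $0.
$4634: truthful payoff $0, deviation payoff −$60 → loss $60.
$2824: outcomes coincide → loss $0.
Total loss = $921 + $60 = $981.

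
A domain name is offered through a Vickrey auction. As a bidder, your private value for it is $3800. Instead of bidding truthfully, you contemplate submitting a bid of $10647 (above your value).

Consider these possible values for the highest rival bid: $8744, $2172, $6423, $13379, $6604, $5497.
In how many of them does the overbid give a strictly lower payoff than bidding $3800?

4

The deviation hurts exactly when the highest competing bid lies strictly between $3800 and $10647 — overbidding then wins at a price above your value.
$8744: inside the interval → strictly worse (loss $4944).
$2172: below both → same outcome either way.
$6423: inside the interval → strictly worse (loss $2623).
$13379: above both → same outcome either way.
$6604: inside the interval → strictly worse (loss $2804).
$5497: inside the interval → strictly worse (loss $1697).
Count: 4.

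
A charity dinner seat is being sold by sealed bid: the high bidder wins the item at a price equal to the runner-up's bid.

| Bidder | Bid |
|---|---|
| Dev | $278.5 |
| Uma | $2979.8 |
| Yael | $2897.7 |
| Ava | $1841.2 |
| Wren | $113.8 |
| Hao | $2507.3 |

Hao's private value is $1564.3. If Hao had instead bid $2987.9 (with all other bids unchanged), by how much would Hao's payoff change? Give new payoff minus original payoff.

The highest bid among the other bidders is $2979.8; Hao's bid doesn't change that.
Original bid $2507.3: Hao is not highest (top rival bid is $2979.8); payoff $0.
Alternative bid $2987.9: Hao is highest, pays the top rival bid $2979.8; payoff $1564.3 − $2979.8 = −$1415.5.
Change in payoff = −$1415.5 − ($0) = −$1415.5.

−$1415.5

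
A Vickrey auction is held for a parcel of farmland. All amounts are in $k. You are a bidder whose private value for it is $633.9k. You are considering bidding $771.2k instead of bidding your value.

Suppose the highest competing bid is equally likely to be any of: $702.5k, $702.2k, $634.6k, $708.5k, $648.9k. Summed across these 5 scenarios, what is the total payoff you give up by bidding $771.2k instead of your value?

$227.2k

The deviation costs you only when the competing bid falls strictly between $633.9k and $771.2k; elsewhere both bids give the same outcome.
$702.5k: truthful payoff $0k, deviation payoff −$68.6k → loss $68.6k.
$702.2k: truthful payoff $0k, deviation payoff −$68.3k → loss $68.3k.
$634.6k: truthful payoff $0k, deviation payoff −$0.7k → loss $0.7k.
$708.5k: truthful payoff $0k, deviation payoff −$74.6k → loss $74.6k.
$648.9k: truthful payoff $0k, deviation payoff −$15k → loss $15k.
Total loss = $68.6k + $68.3k + $0.7k + $74.6k + $15k = $227.2k.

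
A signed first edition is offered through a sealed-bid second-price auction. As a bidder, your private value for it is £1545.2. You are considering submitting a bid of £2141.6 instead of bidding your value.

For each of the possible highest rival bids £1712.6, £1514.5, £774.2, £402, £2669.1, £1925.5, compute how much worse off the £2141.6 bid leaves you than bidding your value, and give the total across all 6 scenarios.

The deviation costs you only when the competing bid falls strictly between £1545.2 and £2141.6; elsewhere both bids give the same outcome.
£1712.6: truthful payoff £0, deviation payoff −£167.4 → loss £167.4.
£1514.5: outcomes coincide → loss £0.
£774.2: outcomes coincide → loss £0.
£402: outcomes coincide → loss £0.
£2669.1: outcomes coincide → loss £0.
£1925.5: truthful payoff £0, deviation payoff −£380.3 → loss £380.3.
Total loss = £167.4 + £380.3 = £547.7.
Because the price is fixed by the runner-up's bid, deviating from your value can only change a good outcome into a bad one — never the reverse.

£547.7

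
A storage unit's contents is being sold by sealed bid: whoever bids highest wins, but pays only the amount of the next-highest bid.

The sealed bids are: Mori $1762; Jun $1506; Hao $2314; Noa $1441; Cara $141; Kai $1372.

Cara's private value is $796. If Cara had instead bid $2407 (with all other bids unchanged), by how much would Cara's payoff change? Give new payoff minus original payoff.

−$1518

The highest bid among the other bidders is $2314; Cara's bid doesn't change that.
Original bid $141: Cara is not highest (top rival bid is $2314); payoff $0.
Alternative bid $2407: Cara is highest, pays the top rival bid $2314; payoff $796 − $2314 = −$1518.
Change in payoff = −$1518 − ($0) = −$1518.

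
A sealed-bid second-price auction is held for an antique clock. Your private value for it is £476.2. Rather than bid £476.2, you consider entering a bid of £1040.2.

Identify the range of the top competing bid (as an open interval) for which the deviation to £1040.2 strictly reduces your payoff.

If the competing bid is below £476.2, both bids win at the same price — no difference.
If it is above £1040.2, both bids lose — no difference.
If it lies strictly between £476.2 and £1040.2, bidding your value loses (payoff 0) while bidding £1040.2 wins at a price above your value (payoff negative).
So the deviation strictly hurts on the open interval (£476.2, £1040.2).

(£476.2, £1040.2)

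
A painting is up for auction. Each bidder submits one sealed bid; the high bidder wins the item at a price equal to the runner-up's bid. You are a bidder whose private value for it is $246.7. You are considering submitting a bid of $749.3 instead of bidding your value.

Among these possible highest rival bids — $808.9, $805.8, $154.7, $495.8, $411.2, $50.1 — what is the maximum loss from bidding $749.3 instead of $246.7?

$249.1

$808.9: same outcome either way → loss $0.
$805.8: same outcome either way → loss $0.
$154.7: same outcome either way → loss $0.
$495.8: truthful gives $0, deviation gives −$249.1 → loss $249.1.
$411.2: truthful gives $0, deviation gives −$164.5 → loss $164.5.
$50.1: same outcome either way → loss $0.
Maximum loss: $249.1.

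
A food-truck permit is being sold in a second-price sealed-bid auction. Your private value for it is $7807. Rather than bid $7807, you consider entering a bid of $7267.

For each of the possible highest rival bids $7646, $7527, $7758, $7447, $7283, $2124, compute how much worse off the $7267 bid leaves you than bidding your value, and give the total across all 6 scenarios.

The deviation costs you only when the competing bid falls strictly between $7267 and $7807; elsewhere both bids give the same outcome.
$7646: truthful payoff $161, deviation payoff $0 → loss $161.
$7527: truthful payoff $280, deviation payoff $0 → loss $280.
$7758: truthful payoff $49, deviation payoff $0 → loss $49.
$7447: truthful payoff $360, deviation payoff $0 → loss $360.
$7283: truthful payoff $524, deviation payoff $0 → loss $524.
$2124: outcomes coincide → loss $0.
Total loss = $161 + $280 + $49 + $360 + $524 = $1374.
In a second-price auction your bid sets only whether you win, not what you pay, so bidding your true value is weakly dominant.

$1374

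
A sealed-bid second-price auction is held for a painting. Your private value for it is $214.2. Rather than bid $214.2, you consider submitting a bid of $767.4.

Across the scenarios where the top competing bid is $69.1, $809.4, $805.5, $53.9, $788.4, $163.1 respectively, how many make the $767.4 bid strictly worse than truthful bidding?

The deviation hurts exactly when the highest competing bid lies strictly between $214.2 and $767.4 — overbidding then wins at a price above your value.
$69.1: below both → same outcome either way.
$809.4: above both → same outcome either way.
$805.5: above both → same outcome either way.
$53.9: below both → same outcome either way.
$788.4: above both → same outcome either way.
$163.1: below both → same outcome either way.
Count: 0.

0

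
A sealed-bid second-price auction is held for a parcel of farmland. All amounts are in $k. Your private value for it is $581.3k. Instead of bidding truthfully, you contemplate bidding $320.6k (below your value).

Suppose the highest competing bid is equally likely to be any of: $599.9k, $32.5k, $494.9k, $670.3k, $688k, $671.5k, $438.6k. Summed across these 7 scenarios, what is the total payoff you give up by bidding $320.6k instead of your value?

$229.1k

The deviation costs you only when the competing bid falls strictly between $320.6k and $581.3k; elsewhere both bids give the same outcome.
$599.9k: outcomes coincide → loss $0k.
$32.5k: outcomes coincide → loss $0k.
$494.9k: truthful payoff $86.4k, deviation payoff $0k → loss $86.4k.
$670.3k: outcomes coincide → loss $0k.
$688k: outcomes coincide → loss $0k.
$671.5k: outcomes coincide → loss $0k.
$438.6k: truthful payoff $142.7k, deviation payoff $0k → loss $142.7k.
Total loss = $86.4k + $142.7k = $229.1k.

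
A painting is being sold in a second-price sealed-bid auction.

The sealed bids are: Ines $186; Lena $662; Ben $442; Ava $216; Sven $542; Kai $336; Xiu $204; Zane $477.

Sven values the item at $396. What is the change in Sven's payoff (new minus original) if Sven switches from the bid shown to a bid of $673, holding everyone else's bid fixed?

−$266

The highest bid among the other bidders is $662; Sven's bid doesn't change that.
Original bid $542: Sven is not highest (top rival bid is $662); payoff $0.
Alternative bid $673: Sven is highest, pays the top rival bid $662; payoff $396 − $662 = −$266.
Change in payoff = −$266 − ($0) = −$266.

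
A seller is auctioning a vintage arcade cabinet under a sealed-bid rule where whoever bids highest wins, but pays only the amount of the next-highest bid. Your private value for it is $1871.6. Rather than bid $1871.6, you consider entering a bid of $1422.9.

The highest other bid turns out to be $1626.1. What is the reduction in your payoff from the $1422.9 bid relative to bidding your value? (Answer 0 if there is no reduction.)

Bidding your value $1871.6: you win (since $1871.6 > $1626.1) and pay $1626.1. Payoff $245.5.
Bidding $1422.9: you lose. Payoff $0.
The competing bid $1626.1 lies between your shaded bid and your value, so underbidding forfeits an item you could have won at a profitable price.
Loss from deviating = $245.5 − ($0) = $245.5.
Truthful bidding weakly dominates here: raising your bid can only win items priced above your value, and lowering it can only forfeit items priced below.

$245.5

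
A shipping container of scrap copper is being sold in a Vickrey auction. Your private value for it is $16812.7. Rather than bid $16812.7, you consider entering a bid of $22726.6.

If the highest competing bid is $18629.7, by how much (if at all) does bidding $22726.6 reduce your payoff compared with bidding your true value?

$1817

Bidding your value $16812.7: you lose (since $16812.7 < $18629.7). Payoff $0.
Bidding $22726.6: you win and pay $18629.7. Payoff $16812.7 − $18629.7 = −$1817.
The competing bid $18629.7 lies between your value and your inflated bid, so overbidding wins an item priced above your value.
Loss from deviating = $0 − (−$1817) = $1817.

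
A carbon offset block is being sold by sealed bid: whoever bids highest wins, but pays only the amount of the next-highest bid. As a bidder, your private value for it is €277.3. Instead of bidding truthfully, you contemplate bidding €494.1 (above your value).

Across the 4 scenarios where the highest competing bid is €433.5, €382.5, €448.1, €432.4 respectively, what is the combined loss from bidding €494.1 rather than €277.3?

The deviation costs you only when the competing bid falls strictly between €277.3 and €494.1; elsewhere both bids give the same outcome.
€433.5: truthful payoff €0, deviation payoff −€156.2 → loss €156.2.
€382.5: truthful payoff €0, deviation payoff −€105.2 → loss €105.2.
€448.1: truthful payoff €0, deviation payoff −€170.8 → loss €170.8.
€432.4: truthful payoff €0, deviation payoff −€155.1 → loss €155.1.
Total loss = €156.2 + €105.2 + €170.8 + €155.1 = €587.3.
In a second-price auction your bid sets only whether you win, not what you pay, so bidding your true value is weakly dominant.

€587.3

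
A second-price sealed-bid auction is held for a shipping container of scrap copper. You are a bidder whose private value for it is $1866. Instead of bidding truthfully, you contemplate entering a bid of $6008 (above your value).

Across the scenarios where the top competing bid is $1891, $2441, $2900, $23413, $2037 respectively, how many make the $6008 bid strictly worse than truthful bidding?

4

The deviation hurts exactly when the highest competing bid lies strictly between $1866 and $6008 — overbidding then wins at a price above your value.
$1891: inside the interval → strictly worse (loss $25).
$2441: inside the interval → strictly worse (loss $575).
$2900: inside the interval → strictly worse (loss $1034).
$23413: above both → same outcome either way.
$2037: inside the interval → strictly worse (loss $171).
Count: 4.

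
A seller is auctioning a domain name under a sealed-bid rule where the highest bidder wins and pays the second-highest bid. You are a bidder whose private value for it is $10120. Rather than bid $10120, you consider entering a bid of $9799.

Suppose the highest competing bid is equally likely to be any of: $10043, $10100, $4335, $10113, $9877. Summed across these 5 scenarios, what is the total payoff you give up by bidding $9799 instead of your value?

The deviation costs you only when the competing bid falls strictly between $9799 and $10120; elsewhere both bids give the same outcome.
$10043: truthful payoff $77, deviation payoff $0 → loss $77.
$10100: truthful payoff $20, deviation payoff $0 → loss $20.
$4335: outcomes coincide → loss $0.
$10113: truthful payoff $7, deviation payoff $0 → loss $7.
$9877: truthful payoff $243, deviation payoff $0 → loss $243.
Total loss = $77 + $20 + $7 + $243 = $347.
Because the price is fixed by the runner-up's bid, deviating from your value can only change a good outcome into a bad one — never the reverse.

$347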